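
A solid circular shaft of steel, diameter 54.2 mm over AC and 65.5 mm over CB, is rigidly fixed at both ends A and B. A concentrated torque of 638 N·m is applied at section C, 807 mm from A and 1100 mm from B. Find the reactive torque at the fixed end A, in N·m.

249 N·m

Compatibility: T_A·a/J_AC = T_B·b/J_CB with T_A + T_B = T₀.
J_AC = 8.47×10^-7 m⁴, J_CB = 1.81×10^-6 m⁴, so T_A = T₀·(J_AC/a)/((J_AC/a)+(J_CB/b)) = 248.8 N·m, T_B = 389.2 N·m.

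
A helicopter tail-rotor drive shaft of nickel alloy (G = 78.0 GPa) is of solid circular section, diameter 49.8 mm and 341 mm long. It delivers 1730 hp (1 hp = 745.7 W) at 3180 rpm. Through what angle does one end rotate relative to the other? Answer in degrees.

1.61°

ω = 2π·3180/60 = 333.0 rad/s, so T = P/ω = 1730×745.7 / 333.0 = 3874 N·m.
J = πd⁴/32 = π(0.0498)⁴/32 = 6.038×10^-7 m⁴.
θ = T·L/(G·J) = 3874 × 0.341 / (78.0×10⁹ × 6.038×10^-7) = 0.02805 rad.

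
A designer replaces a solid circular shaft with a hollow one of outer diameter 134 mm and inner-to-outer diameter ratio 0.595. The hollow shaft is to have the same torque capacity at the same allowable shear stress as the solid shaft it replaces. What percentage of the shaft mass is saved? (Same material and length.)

Equal τ_max and T ⇒ the solid shaft needs d_s³ = d_o³(1−k⁴), so d_s = 134·(1−0.595⁴)^(1/3) = 128.2 mm.
Area ratio A_h/A_s = d_o²(1−k²)/d_s² = (1−k²)/(1−k⁴)^(2/3) = 0.7063.
Mass saving = 1 − 0.7063 = 29.4 %.

29.4 %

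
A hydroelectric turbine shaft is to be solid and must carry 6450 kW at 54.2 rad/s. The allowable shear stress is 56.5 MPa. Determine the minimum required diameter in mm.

ω = 54.2 rad/s, so T = P/ω = 6450×10³ / 54.20 = 119000 N·m.
For a solid shaft τ_max = 16T/(πd³), so d = (16T/(π τ_allow))^(1/3) = (16·119000/(π·5.65×10^7))^(1/3) = 0.2205 m.

221 mm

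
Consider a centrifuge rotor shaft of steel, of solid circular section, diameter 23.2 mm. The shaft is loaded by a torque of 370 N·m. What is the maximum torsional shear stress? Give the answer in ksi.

21.9 ksi

J = πd⁴/32 = π(0.0232)⁴/32 = 2.844×10^-8 m⁴.
τ_max = T·r/J = 370.0 × 0.0116 / 2.844×10^-8 = 1.509×10^8 Pa.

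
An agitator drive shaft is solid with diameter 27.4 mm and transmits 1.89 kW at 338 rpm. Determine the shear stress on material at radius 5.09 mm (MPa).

ω = 2π·338/60 = 35.40 rad/s, so T = P/ω = 1.89×10³ / 35.40 = 53.40 N·m.
J = πd⁴/32 = π(0.0274)⁴/32 = 5.534×10^-8 m⁴.
Shear stress varies linearly with radius: τ = T·r/J = 53.40 × 0.00509 / 5.534×10^-8 = 4.912×10^6 Pa.

4.91 MPa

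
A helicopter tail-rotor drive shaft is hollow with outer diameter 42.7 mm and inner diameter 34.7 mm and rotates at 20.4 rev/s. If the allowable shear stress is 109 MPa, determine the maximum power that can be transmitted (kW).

120 kW

J = π(d_o⁴ − d_i⁴)/32 = π(0.0427⁴ − 0.0347⁴)/32 = 1.840×10^-7 m⁴.
T_max = τ_allow·J/r = 1.09×10^8 × 1.840×10^-7 / 0.0214 = 939.6 N·m.
ω = 2π·20.4 = 128.2 rad/s, so P_max = T_max·ω = 1.204×10^5 W.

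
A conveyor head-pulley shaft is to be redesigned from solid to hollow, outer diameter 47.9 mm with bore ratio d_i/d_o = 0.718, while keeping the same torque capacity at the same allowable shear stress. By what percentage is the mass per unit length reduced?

Equal τ_max and T ⇒ the solid shaft needs d_s³ = d_o³(1−k⁴), so d_s = 47.9·(1−0.718⁴)^(1/3) = 43.21 mm.
Area ratio A_h/A_s = d_o²(1−k²)/d_s² = (1−k²)/(1−k⁴)^(2/3) = 0.5953.
Mass saving = 1 − 0.5953 = 40.5 %.

40.5 %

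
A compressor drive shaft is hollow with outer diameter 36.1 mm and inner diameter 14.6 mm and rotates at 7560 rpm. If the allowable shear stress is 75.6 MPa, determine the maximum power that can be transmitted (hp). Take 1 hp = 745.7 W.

722 hp

J = π(d_o⁴ − d_i⁴)/32 = π(0.0361⁴ − 0.0146⁴)/32 = 1.623×10^-7 m⁴.
T_max = τ_allow·J/r = 7.56×10^7 × 1.623×10^-7 / 0.0181 = 679.7 N·m.
ω = 2π·7560/60 = 791.7 rad/s, so P_max = T_max·ω = 5.381×10^5 W.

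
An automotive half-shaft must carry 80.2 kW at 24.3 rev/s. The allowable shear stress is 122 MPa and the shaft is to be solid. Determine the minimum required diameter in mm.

ω = 2π·24.3 = 152.7 rad/s, so T = P/ω = 80.2×10³ / 152.7 = 525.3 N·m.
For a solid shaft τ_max = 16T/(πd³), so d = (16T/(π τ_allow))^(1/3) = (16·525.3/(π·1.22×10^8))^(1/3) = 0.02799 m.

28.0 mm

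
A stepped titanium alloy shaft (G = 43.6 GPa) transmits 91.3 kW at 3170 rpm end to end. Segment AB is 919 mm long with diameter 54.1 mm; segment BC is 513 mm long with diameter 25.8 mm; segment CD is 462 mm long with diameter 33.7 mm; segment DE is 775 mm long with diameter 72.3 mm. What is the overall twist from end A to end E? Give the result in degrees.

6.08°

ω = 2π·3170/60 = 332.0 rad/s, so T = P/ω = 91.3×10³ / 332.0 = 275.0 N·m.
J_AB = π(0.0541)⁴/32 = 8.41×10^-7 m⁴; J_BC = π(0.0258)⁴/32 = 4.35×10^-8 m⁴; J_CD = π(0.0337)⁴/32 = 1.27×10^-7 m⁴; J_DE = π(0.0723)⁴/32 = 2.68×10^-6 m⁴.
θ = (T/G)·Σ L_i/J_i = (275.0/43.6×10⁹)·(0.919/8.41×10^-7 + 0.513/4.35×10^-8 + 0.462/1.27×10^-7 + 0.775/2.68×10^-6) = 0.1061 rad.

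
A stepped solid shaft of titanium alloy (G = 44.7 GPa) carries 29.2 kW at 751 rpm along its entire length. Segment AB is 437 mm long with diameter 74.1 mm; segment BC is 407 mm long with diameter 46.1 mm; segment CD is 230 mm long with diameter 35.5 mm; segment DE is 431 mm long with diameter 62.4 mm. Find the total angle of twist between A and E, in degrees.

ω = 2π·751/60 = 78.64 rad/s, so T = P/ω = 29.2×10³ / 78.64 = 371.3 N·m.
J_AB = π(0.0741)⁴/32 = 2.96×10^-6 m⁴; J_BC = π(0.0461)⁴/32 = 4.43×10^-7 m⁴; J_CD = π(0.0355)⁴/32 = 1.56×10^-7 m⁴; J_DE = π(0.0624)⁴/32 = 1.49×10^-6 m⁴.
θ = (T/G)·Σ L_i/J_i = (371.3/44.7×10⁹)·(0.437/2.96×10^-6 + 0.407/4.43×10^-7 + 0.230/1.56×10^-7 + 0.431/1.49×10^-6) = 0.02351 rad.

1.35°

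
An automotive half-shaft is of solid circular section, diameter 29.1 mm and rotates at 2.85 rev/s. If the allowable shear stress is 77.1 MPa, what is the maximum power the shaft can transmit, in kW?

6.68 kW

J = πd⁴/32 = π(0.0291)⁴/32 = 7.040×10^-8 m⁴.
T_max = τ_allow·J/r = 7.71×10^7 × 7.040×10^-8 / 0.0146 = 373.0 N·m.
ω = 2π·2.85 = 17.91 rad/s, so P_max = T_max·ω = 6680 W.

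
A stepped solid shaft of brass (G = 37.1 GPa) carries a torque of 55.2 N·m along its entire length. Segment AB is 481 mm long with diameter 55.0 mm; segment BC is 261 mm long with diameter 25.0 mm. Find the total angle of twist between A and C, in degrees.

0.626°

J_AB = π(0.0550)⁴/32 = 8.98×10^-7 m⁴; J_BC = π(0.0250)⁴/32 = 3.83×10^-8 m⁴.
θ = (T/G)·Σ L_i/J_i = (55.20/37.1×10⁹)·(0.481/8.98×10^-7 + 0.261/3.83×10^-8) = 0.01092 rad.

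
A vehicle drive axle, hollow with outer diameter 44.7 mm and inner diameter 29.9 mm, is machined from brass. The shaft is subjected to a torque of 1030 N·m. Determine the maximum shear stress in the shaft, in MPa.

J = π(d_o⁴ − d_i⁴)/32 = π(0.0447⁴ − 0.0299⁴)/32 = 3.135×10^-7 m⁴.
τ_max = T·r/J = 1030 × 0.0224 / 3.135×10^-7 = 7.343×10^7 Pa.

73.4 MPa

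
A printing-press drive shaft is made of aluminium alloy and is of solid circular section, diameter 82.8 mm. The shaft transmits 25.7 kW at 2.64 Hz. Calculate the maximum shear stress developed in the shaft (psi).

ω = 2π·2.64 = 16.59 rad/s, so T = P/ω = 25.7×10³ / 16.59 = 1549 N·m.
J = πd⁴/32 = π(0.0828)⁴/32 = 4.614×10^-6 m⁴.
τ_max = T·r/J = 1549 × 0.0414 / 4.614×10^-6 = 1.390×10^7 Pa.

2020 psi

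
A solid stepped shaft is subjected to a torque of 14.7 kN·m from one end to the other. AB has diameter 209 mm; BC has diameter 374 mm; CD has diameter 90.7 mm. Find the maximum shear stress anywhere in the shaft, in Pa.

1.00e8 Pa

Under the same torque, τ_max = 16T/(πd³) is largest where d is smallest — segment CD (d = 90.7 mm).
τ_max = 16·14700/(π·(0.0907)³) = 1.003×10^8 Pa.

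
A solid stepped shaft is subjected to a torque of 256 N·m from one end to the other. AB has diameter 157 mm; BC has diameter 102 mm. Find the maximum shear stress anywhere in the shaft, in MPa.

1.23 MPa

Under the same torque, τ_max = 16T/(πd³) is largest where d is smallest — segment BC (d = 102 mm).
τ_max = 16·256.0/(π·(0.102)³) = 1.229×10^6 Pa.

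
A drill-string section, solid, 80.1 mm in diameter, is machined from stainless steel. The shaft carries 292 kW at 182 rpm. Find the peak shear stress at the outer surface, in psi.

22000 psi

ω = 2π·182/60 = 19.06 rad/s, so T = P/ω = 292×10³ / 19.06 = 15320 N·m.
J = πd⁴/32 = π(0.0801)⁴/32 = 4.041×10^-6 m⁴.
τ_max = T·r/J = 15320 × 0.0400 / 4.041×10^-6 = 1.518×10^8 Pa.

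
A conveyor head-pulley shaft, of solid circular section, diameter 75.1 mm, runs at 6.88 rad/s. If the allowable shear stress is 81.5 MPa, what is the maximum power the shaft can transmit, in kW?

46.6 kW

J = πd⁴/32 = π(0.0751)⁴/32 = 3.123×10^-6 m⁴.
T_max = τ_allow·J/r = 8.15×10^7 × 3.123×10^-6 / 0.0376 = 6778 N·m.
ω = 6.88 rad/s, so P_max = T_max·ω = 4.663×10^4 W.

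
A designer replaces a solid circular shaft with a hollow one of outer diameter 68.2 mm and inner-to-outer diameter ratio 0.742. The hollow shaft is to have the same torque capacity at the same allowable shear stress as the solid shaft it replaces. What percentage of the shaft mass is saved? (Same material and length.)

42.8 %

Equal τ_max and T ⇒ the solid shaft needs d_s³ = d_o³(1−k⁴), so d_s = 68.2·(1−0.742⁴)^(1/3) = 60.46 mm.
Area ratio A_h/A_s = d_o²(1−k²)/d_s² = (1−k²)/(1−k⁴)^(2/3) = 0.5718.
Mass saving = 1 − 0.5718 = 42.8 %.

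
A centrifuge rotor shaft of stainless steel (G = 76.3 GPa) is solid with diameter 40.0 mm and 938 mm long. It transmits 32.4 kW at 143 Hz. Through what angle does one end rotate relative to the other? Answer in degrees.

0.101°

ω = 2π·143 = 898.5 rad/s, so T = P/ω = 32.4×10³ / 898.5 = 36.06 N·m.
J = πd⁴/32 = π(0.0400)⁴/32 = 2.513×10^-7 m⁴.
θ = T·L/(G·J) = 36.06 × 0.938 / (76.3×10⁹ × 2.513×10^-7) = 1.764×10^-3 rad.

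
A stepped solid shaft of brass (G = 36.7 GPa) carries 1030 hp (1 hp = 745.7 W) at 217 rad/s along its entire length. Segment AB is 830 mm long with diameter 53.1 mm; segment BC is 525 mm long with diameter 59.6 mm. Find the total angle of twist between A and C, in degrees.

ω = 217 rad/s, so T = P/ω = 1030×745.7 / 217.0 = 3539 N·m.
J_AB = π(0.0531)⁴/32 = 7.81×10^-7 m⁴; J_BC = π(0.0596)⁴/32 = 1.24×10^-6 m⁴.
θ = (T/G)·Σ L_i/J_i = (3539/36.7×10⁹)·(0.830/7.81×10^-7 + 0.525/1.24×10^-6) = 0.1434 rad.

8.22°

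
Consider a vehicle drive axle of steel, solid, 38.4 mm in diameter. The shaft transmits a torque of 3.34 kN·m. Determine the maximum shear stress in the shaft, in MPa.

J = πd⁴/32 = π(0.0384)⁴/32 = 2.135×10^-7 m⁴.
τ_max = T·r/J = 3340 × 0.0192 / 2.135×10^-7 = 3.004×10^8 Pa.

300 MPa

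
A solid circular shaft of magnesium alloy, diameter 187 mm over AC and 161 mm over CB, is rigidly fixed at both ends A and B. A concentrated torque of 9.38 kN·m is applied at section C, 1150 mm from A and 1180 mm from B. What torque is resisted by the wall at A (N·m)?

Compatibility: T_A·a/J_AC = T_B·b/J_CB with T_A + T_B = T₀.
J_AC = 1.20×10^-4 m⁴, J_CB = 6.60×10^-5 m⁴, so T_A = T₀·(J_AC/a)/((J_AC/a)+(J_CB/b)) = 6109 N·m, T_B = 3271 N·m.

6110 N·m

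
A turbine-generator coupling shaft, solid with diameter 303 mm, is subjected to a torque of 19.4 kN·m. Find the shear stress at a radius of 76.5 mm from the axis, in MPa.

J = πd⁴/32 = π(0.303)⁴/32 = 8.275×10^-4 m⁴.
Shear stress varies linearly with radius: τ = T·r/J = 19400 × 0.0765 / 8.275×10^-4 = 1.793×10^6 Pa.

1.79 MPa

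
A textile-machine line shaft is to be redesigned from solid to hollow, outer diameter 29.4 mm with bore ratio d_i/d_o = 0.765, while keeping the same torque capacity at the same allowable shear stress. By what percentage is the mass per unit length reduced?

45.1 %

Equal τ_max and T ⇒ the solid shaft needs d_s³ = d_o³(1−k⁴), so d_s = 29.4·(1−0.765⁴)^(1/3) = 25.57 mm.
Area ratio A_h/A_s = d_o²(1−k²)/d_s² = (1−k²)/(1−k⁴)^(2/3) = 0.5485.
Mass saving = 1 − 0.5485 = 45.1 %.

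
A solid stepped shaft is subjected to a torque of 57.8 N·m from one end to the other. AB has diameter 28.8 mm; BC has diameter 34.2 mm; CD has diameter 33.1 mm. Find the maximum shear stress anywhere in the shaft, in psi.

1790 psi

Under the same torque, τ_max = 16T/(πd³) is largest where d is smallest — segment AB (d = 28.8 mm).
τ_max = 16·57.80/(π·(0.0288)³) = 1.232×10^7 Pa.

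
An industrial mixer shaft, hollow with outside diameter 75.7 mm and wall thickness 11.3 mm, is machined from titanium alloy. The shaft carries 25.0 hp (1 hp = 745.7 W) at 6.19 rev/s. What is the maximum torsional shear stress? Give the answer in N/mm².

ω = 2π·6.19 = 38.89 rad/s, so T = P/ω = 25.0×745.7 / 38.89 = 479.3 N·m.
J = π(d_o⁴ − d_i⁴)/32 = π(0.0757⁴ − 0.0531⁴)/32 = 2.443×10^-6 m⁴.
τ_max = T·r/J = 479.3 × 0.0379 / 2.443×10^-6 = 7.425×10^6 Pa.

7.43 N/mm²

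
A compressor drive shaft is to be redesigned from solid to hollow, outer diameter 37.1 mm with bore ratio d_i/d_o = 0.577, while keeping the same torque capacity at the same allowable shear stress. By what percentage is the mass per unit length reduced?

27.9 %

Equal τ_max and T ⇒ the solid shaft needs d_s³ = d_o³(1−k⁴), so d_s = 37.1·(1−0.577⁴)^(1/3) = 35.68 mm.
Area ratio A_h/A_s = d_o²(1−k²)/d_s² = (1−k²)/(1−k⁴)^(2/3) = 0.7214.
Mass saving = 1 − 0.7214 = 27.9 %.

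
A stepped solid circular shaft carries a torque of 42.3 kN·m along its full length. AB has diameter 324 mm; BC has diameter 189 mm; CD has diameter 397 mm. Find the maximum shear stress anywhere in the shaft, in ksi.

Under the same torque, τ_max = 16T/(πd³) is largest where d is smallest — segment BC (d = 189 mm).
τ_max = 16·42300/(π·(0.189)³) = 3.191×10^7 Pa.

4.63 ksi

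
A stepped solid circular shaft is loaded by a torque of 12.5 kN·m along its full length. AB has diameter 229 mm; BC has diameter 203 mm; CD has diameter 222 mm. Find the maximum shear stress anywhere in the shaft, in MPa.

7.61 MPa

Under the same torque, τ_max = 16T/(πd³) is largest where d is smallest — segment BC (d = 203 mm).
τ_max = 16·12500/(π·(0.203)³) = 7.610×10^6 Pa.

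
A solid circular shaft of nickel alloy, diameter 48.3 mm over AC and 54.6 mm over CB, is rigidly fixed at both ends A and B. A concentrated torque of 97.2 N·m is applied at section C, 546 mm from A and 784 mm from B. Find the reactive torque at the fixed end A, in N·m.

Compatibility: T_A·a/J_AC = T_B·b/J_CB with T_A + T_B = T₀.
J_AC = 5.34×10^-7 m⁴, J_CB = 8.73×10^-7 m⁴, so T_A = T₀·(J_AC/a)/((J_AC/a)+(J_CB/b)) = 45.48 N·m, T_B = 51.72 N·m.

45.5 N·m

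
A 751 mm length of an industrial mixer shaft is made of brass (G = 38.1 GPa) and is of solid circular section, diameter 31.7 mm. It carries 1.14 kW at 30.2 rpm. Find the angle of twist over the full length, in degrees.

4.11°

ω = 2π·30.2/60 = 3.163 rad/s, so T = P/ω = 1.14×10³ / 3.163 = 360.5 N·m.
J = πd⁴/32 = π(0.0317)⁴/32 = 9.914×10^-8 m⁴.
θ = T·L/(G·J) = 360.5 × 0.751 / (38.1×10⁹ × 9.914×10^-8) = 0.07167 rad.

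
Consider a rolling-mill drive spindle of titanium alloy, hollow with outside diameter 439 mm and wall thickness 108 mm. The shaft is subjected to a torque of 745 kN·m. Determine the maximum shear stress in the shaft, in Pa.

J = π(d_o⁴ − d_i⁴)/32 = π(0.439⁴ − 0.223⁴)/32 = 3.404×10^-3 m⁴.
τ_max = T·r/J = 745000 × 0.220 / 3.404×10^-3 = 4.805×10^7 Pa.

4.80e7 Pa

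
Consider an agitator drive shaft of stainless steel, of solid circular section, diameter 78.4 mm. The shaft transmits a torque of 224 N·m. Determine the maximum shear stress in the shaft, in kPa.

J = πd⁴/32 = π(0.0784)⁴/32 = 3.709×10^-6 m⁴.
τ_max = T·r/J = 224.0 × 0.0392 / 3.709×10^-6 = 2.367×10^6 Pa.

2370 kPa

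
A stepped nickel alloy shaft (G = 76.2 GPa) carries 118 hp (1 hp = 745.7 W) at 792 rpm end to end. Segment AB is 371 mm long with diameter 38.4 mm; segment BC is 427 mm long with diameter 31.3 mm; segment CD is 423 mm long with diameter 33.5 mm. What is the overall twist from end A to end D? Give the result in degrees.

7.73°

ω = 2π·792/60 = 82.94 rad/s, so T = P/ω = 118×745.7 / 82.94 = 1061 N·m.
J_AB = π(0.0384)⁴/32 = 2.13×10^-7 m⁴; J_BC = π(0.0313)⁴/32 = 9.42×10^-8 m⁴; J_CD = π(0.0335)⁴/32 = 1.24×10^-7 m⁴.
θ = (T/G)·Σ L_i/J_i = (1061/76.2×10⁹)·(0.371/2.13×10^-7 + 0.427/9.42×10^-8 + 0.423/1.24×10^-7) = 0.1349 rad.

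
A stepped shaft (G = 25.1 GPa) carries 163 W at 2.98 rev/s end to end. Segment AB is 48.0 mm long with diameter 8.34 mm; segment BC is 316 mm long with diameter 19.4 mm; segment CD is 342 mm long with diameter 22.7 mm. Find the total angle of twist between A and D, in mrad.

ω = 2π·2.98 = 18.72 rad/s, so T = P/ω = 163 / 18.72 = 8.705 N·m.
J_AB = π(0.00834)⁴/32 = 4.75×10^-10 m⁴; J_BC = π(0.0194)⁴/32 = 1.39×10^-8 m⁴; J_CD = π(0.0227)⁴/32 = 2.61×10^-8 m⁴.
θ = (T/G)·Σ L_i/J_i = (8.705/25.1×10⁹)·(0.0480/4.75×10^-10 + 0.316/1.39×10^-8 + 0.342/2.61×10^-8) = 0.04748 rad.

47.5 mrad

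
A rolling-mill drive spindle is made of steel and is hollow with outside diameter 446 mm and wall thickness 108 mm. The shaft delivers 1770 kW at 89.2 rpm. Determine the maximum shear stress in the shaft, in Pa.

ω = 2π·89.2/60 = 9.341 rad/s, so T = P/ω = 1770×10³ / 9.341 = 189500 N·m.
J = π(d_o⁴ − d_i⁴)/32 = π(0.446⁴ − 0.230⁴)/32 = 3.610×10^-3 m⁴.
τ_max = T·r/J = 189500 × 0.223 / 3.610×10^-3 = 1.171×10^7 Pa.

1.17e7 Pa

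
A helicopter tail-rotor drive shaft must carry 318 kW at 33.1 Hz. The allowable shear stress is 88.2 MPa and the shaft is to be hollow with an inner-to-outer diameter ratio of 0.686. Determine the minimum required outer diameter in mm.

ω = 2π·33.1 = 208.0 rad/s, so T = P/ω = 318×10³ / 208.0 = 1529 N·m.
For a hollow shaft with d_i/d_o = 0.686: τ_max = 16T/(π d_o³ (1−k⁴)), so d_o = [16T/(π τ_allow (1−k⁴))]^(1/3) = [16·1529/(π·8.82×10^7·0.7785)]^(1/3) = 0.04840 m.

48.4 mm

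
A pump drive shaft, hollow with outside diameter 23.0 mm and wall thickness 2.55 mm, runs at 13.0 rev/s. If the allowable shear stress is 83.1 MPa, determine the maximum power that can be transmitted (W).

10300 W

J = π(d_o⁴ − d_i⁴)/32 = π(0.0230⁴ − 0.0179⁴)/32 = 1.739×10^-8 m⁴.
T_max = τ_allow·J/r = 8.31×10^7 × 1.739×10^-8 / 0.0115 = 125.7 N·m.
ω = 2π·13.0 = 81.68 rad/s, so P_max = T_max·ω = 1.027×10^4 W.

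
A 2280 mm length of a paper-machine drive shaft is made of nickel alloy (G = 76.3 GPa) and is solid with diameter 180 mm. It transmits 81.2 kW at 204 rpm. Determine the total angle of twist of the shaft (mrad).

ω = 2π·204/60 = 21.36 rad/s, so T = P/ω = 81.2×10³ / 21.36 = 3801 N·m.
J = πd⁴/32 = π(0.180)⁴/32 = 1.031×10^-4 m⁴.
θ = T·L/(G·J) = 3801 × 2.28 / (76.3×10⁹ × 1.031×10^-4) = 1.102×10^-3 rad.

1.10 mrad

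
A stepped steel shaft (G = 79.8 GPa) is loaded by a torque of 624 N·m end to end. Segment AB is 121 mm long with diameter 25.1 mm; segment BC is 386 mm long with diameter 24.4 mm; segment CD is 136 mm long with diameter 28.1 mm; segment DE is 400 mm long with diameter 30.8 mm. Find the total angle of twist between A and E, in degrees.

9.38°

J_AB = π(0.0251)⁴/32 = 3.90×10^-8 m⁴; J_BC = π(0.0244)⁴/32 = 3.48×10^-8 m⁴; J_CD = π(0.0281)⁴/32 = 6.12×10^-8 m⁴; J_DE = π(0.0308)⁴/32 = 8.83×10^-8 m⁴.
θ = (T/G)·Σ L_i/J_i = (624.0/79.8×10⁹)·(0.121/3.90×10^-8 + 0.386/3.48×10^-8 + 0.136/6.12×10^-8 + 0.400/8.83×10^-8) = 0.1638 rad.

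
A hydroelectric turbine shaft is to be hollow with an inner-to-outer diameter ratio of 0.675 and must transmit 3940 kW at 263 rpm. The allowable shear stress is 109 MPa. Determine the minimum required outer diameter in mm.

ω = 2π·263/60 = 27.54 rad/s, so T = P/ω = 3940×10³ / 27.54 = 143100 N·m.
For a hollow shaft with d_i/d_o = 0.675: τ_max = 16T/(π d_o³ (1−k⁴)), so d_o = [16T/(π τ_allow (1−k⁴))]^(1/3) = [16·143100/(π·1.09×10^8·0.7924)]^(1/3) = 0.2036 m.

204 mm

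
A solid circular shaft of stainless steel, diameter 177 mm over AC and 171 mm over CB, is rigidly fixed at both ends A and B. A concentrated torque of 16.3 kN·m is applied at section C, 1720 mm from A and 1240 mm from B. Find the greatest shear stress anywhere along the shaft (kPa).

Compatibility: T_A·a/J_AC = T_B·b/J_CB with T_A + T_B = T₀.
J_AC = 9.64×10^-5 m⁴, J_CB = 8.39×10^-5 m⁴, so T_A = T₀·(J_AC/a)/((J_AC/a)+(J_CB/b)) = 7381 N·m, T_B = 8919 N·m.
τ in each portion: τ_AC = 6.78×10^6 Pa, τ_CB = 9.08×10^6 Pa; maximum is in CB.
τ_max = T_CB·r/J = 8919·0.0855/8.39×10^-5 = 9.084×10^6 Pa.

9080 kPa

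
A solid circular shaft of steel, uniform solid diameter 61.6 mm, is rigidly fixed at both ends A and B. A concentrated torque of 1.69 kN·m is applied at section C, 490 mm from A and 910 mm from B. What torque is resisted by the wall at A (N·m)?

1100 N·m

With uniform GJ and both ends fixed, compatibility θ_AC = θ_CB gives T_A·a = T_B·b, together with T_A + T_B = T₀.
T_A = T₀·b/(a+b) = 1690·910/1400 = 1098 N·m; T_B = 591.5 N·m.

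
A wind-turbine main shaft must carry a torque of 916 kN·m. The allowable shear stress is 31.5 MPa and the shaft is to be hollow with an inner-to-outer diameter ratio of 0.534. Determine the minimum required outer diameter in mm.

For a hollow shaft with d_i/d_o = 0.534: τ_max = 16T/(π d_o³ (1−k⁴)), so d_o = [16T/(π τ_allow (1−k⁴))]^(1/3) = [16·916000/(π·3.15×10^7·0.9187)]^(1/3) = 0.5442 m.

544 mm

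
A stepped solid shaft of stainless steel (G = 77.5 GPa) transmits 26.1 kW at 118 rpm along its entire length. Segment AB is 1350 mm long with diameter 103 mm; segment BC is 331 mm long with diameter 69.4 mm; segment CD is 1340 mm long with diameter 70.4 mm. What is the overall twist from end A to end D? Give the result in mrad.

ω = 2π·118/60 = 12.36 rad/s, so T = P/ω = 26.1×10³ / 12.36 = 2112 N·m.
J_AB = π(0.103)⁴/32 = 1.10×10^-5 m⁴; J_BC = π(0.0694)⁴/32 = 2.28×10^-6 m⁴; J_CD = π(0.0704)⁴/32 = 2.41×10^-6 m⁴.
θ = (T/G)·Σ L_i/J_i = (2112/77.5×10⁹)·(1.35/1.10×10^-5 + 0.331/2.28×10^-6 + 1.34/2.41×10^-6) = 0.02243 rad.

22.4 mrad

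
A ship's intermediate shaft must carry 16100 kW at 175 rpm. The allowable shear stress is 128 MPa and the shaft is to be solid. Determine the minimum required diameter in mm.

ω = 2π·175/60 = 18.33 rad/s, so T = P/ω = 16100×10³ / 18.33 = 878500 N·m.
For a solid shaft τ_max = 16T/(πd³), so d = (16T/(π τ_allow))^(1/3) = (16·878500/(π·1.28×10^8))^(1/3) = 0.3270 m.

327 mm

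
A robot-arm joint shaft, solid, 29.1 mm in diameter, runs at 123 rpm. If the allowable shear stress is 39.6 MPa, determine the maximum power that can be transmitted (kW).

2.47 kW

J = πd⁴/32 = π(0.0291)⁴/32 = 7.040×10^-8 m⁴.
T_max = τ_allow·J/r = 3.96×10^7 × 7.040×10^-8 / 0.0146 = 191.6 N·m.
ω = 2π·123/60 = 12.88 rad/s, so P_max = T_max·ω = 2468 W.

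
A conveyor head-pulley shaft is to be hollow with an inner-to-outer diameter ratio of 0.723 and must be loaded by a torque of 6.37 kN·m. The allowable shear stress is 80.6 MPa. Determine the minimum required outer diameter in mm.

For a hollow shaft with d_i/d_o = 0.723: τ_max = 16T/(π d_o³ (1−k⁴)), so d_o = [16T/(π τ_allow (1−k⁴))]^(1/3) = [16·6370/(π·8.06×10^7·0.7268)]^(1/3) = 0.08212 m.

82.1 mm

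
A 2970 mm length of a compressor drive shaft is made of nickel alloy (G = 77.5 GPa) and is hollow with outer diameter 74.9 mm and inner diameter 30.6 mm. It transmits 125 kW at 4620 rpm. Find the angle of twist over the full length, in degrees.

0.189°

ω = 2π·4620/60 = 483.8 rad/s, so T = P/ω = 125×10³ / 483.8 = 258.4 N·m.
J = π(d_o⁴ − d_i⁴)/32 = π(0.0749⁴ − 0.0306⁴)/32 = 3.004×10^-6 m⁴.
θ = T·L/(G·J) = 258.4 × 2.97 / (77.5×10⁹ × 3.004×10^-6) = 3.296×10^-3 rad.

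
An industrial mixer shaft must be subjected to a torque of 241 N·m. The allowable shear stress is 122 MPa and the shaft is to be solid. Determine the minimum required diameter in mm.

For a solid shaft τ_max = 16T/(πd³), so d = (16T/(π τ_allow))^(1/3) = (16·241.0/(π·1.22×10^8))^(1/3) = 0.02159 m.

21.6 mm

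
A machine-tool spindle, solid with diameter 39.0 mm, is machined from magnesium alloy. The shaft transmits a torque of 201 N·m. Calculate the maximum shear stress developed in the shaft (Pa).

J = πd⁴/32 = π(0.0390)⁴/32 = 2.271×10^-7 m⁴.
τ_max = T·r/J = 201.0 × 0.0195 / 2.271×10^-7 = 1.726×10^7 Pa.

1.73e7 Pa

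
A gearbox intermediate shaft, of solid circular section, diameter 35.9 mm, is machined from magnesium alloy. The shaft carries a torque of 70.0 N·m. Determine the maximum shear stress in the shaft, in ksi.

1.12 ksi

J = πd⁴/32 = π(0.0359)⁴/32 = 1.631×10^-7 m⁴.
τ_max = T·r/J = 70.00 × 0.0180 / 1.631×10^-7 = 7.705×10^6 Pa.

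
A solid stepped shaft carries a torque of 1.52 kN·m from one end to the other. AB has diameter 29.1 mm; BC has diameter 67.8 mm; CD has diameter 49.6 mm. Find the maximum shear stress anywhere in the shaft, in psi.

Under the same torque, τ_max = 16T/(πd³) is largest where d is smallest — segment AB (d = 29.1 mm).
τ_max = 16·1520/(π·(0.0291)³) = 3.141×10^8 Pa.

45600 psi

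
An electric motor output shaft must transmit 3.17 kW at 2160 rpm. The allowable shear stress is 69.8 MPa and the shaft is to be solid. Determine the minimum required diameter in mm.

ω = 2π·2160/60 = 226.2 rad/s, so T = P/ω = 3.17×10³ / 226.2 = 14.01 N·m.
For a solid shaft τ_max = 16T/(πd³), so d = (16T/(π τ_allow))^(1/3) = (16·14.01/(π·6.98×10^7))^(1/3) = 0.01007 m.

10.1 mm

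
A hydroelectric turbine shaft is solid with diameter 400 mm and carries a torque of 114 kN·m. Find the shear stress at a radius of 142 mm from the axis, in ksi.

J = πd⁴/32 = π(0.400)⁴/32 = 2.513×10^-3 m⁴.
Shear stress varies linearly with radius: τ = T·r/J = 114000 × 0.142 / 2.513×10^-3 = 6.441×10^6 Pa.

0.934 ksi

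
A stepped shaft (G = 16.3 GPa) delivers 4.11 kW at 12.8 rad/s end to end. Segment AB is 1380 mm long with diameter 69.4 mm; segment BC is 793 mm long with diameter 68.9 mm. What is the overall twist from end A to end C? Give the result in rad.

0.0190 rad

ω = 12.8 rad/s, so T = P/ω = 4.11×10³ / 12.80 = 321.1 N·m.
J_AB = π(0.0694)⁴/32 = 2.28×10^-6 m⁴; J_BC = π(0.0689)⁴/32 = 2.21×10^-6 m⁴.
θ = (T/G)·Σ L_i/J_i = (321.1/16.3×10⁹)·(1.38/2.28×10^-6 + 0.793/2.21×10^-6) = 0.01900 rad.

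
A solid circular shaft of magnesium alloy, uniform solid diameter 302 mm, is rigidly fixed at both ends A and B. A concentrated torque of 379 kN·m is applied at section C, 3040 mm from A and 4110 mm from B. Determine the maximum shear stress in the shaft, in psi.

With uniform GJ and both ends fixed, compatibility θ_AC = θ_CB gives T_A·a = T_B·b, together with T_A + T_B = T₀.
T_A = T₀·b/(a+b) = 379000·4110/7150 = 217900 N·m; T_B = 161100 N·m.
τ in each portion: τ_AC = 4.03×10^7 Pa, τ_CB = 2.98×10^7 Pa; maximum is in AC.
τ_max = T_AC·r/J = 217900·0.151/8.17×10^-4 = 4.028×10^7 Pa.

5840 psi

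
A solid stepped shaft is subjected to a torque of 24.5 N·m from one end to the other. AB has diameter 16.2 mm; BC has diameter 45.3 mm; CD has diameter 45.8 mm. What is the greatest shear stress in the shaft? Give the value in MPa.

29.3 MPa

Under the same torque, τ_max = 16T/(πd³) is largest where d is smallest — segment AB (d = 16.2 mm).
τ_max = 16·24.50/(π·(0.0162)³) = 2.935×10^7 Pa.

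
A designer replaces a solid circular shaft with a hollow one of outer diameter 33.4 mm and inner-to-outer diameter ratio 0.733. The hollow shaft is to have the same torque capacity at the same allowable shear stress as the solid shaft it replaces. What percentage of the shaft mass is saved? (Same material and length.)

Equal τ_max and T ⇒ the solid shaft needs d_s³ = d_o³(1−k⁴), so d_s = 33.4·(1−0.733⁴)^(1/3) = 29.82 mm.
Area ratio A_h/A_s = d_o²(1−k²)/d_s² = (1−k²)/(1−k⁴)^(2/3) = 0.5807.
Mass saving = 1 − 0.5807 = 41.9 %.

41.9 %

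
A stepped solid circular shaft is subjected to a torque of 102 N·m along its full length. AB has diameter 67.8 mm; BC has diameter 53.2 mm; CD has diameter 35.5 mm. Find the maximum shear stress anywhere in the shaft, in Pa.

1.16e7 Pa

Under the same torque, τ_max = 16T/(πd³) is largest where d is smallest — segment CD (d = 35.5 mm).
τ_max = 16·102.0/(π·(0.0355)³) = 1.161×10^7 Pa.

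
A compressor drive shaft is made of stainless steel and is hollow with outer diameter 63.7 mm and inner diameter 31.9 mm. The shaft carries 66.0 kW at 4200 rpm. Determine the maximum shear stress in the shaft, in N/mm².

ω = 2π·4200/60 = 439.8 rad/s, so T = P/ω = 66.0×10³ / 439.8 = 150.1 N·m.
J = π(d_o⁴ − d_i⁴)/32 = π(0.0637⁴ − 0.0319⁴)/32 = 1.515×10^-6 m⁴.
τ_max = T·r/J = 150.1 × 0.0319 / 1.515×10^-6 = 3.155×10^6 Pa.

3.16 N/mm²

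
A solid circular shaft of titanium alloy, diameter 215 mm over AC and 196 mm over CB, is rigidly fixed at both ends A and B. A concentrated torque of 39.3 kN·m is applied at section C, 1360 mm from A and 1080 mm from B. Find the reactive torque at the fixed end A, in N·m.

21000 N·m

Compatibility: T_A·a/J_AC = T_B·b/J_CB with T_A + T_B = T₀.
J_AC = 2.10×10^-4 m⁴, J_CB = 1.45×10^-4 m⁴, so T_A = T₀·(J_AC/a)/((J_AC/a)+(J_CB/b)) = 21020 N·m, T_B = 18280 N·m.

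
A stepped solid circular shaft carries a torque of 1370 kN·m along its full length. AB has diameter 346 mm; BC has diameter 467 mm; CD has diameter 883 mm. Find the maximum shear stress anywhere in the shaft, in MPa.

168 MPa

Under the same torque, τ_max = 16T/(πd³) is largest where d is smallest — segment AB (d = 346 mm).
τ_max = 16·1.370e6/(π·(0.346)³) = 1.684×10^8 Pa.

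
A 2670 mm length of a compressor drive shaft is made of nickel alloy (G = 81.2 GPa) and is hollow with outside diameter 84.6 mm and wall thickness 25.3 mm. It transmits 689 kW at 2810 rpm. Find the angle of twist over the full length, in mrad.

ω = 2π·2810/60 = 294.3 rad/s, so T = P/ω = 689×10³ / 294.3 = 2341 N·m.
J = π(d_o⁴ − d_i⁴)/32 = π(0.0846⁴ − 0.0340⁴)/32 = 4.898×10^-6 m⁴.
θ = T·L/(G·J) = 2341 × 2.67 / (81.2×10⁹ × 4.898×10^-6) = 0.01572 rad.

15.7 mrad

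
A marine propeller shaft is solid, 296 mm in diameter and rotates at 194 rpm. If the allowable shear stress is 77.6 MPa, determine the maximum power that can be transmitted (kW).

8030 kW

J = πd⁴/32 = π(0.296)⁴/32 = 7.536×10^-4 m⁴.
T_max = τ_allow·J/r = 7.76×10^7 × 7.536×10^-4 / 0.148 = 395200 N·m.
ω = 2π·194/60 = 20.32 rad/s, so P_max = T_max·ω = 8.028×10^6 W.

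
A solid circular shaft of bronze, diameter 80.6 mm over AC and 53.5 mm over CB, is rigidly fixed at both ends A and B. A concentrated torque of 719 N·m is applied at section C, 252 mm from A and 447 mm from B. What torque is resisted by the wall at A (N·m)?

Compatibility: T_A·a/J_AC = T_B·b/J_CB with T_A + T_B = T₀.
J_AC = 4.14×10^-6 m⁴, J_CB = 8.04×10^-7 m⁴, so T_A = T₀·(J_AC/a)/((J_AC/a)+(J_CB/b)) = 648.1 N·m, T_B = 70.92 N·m.

648 N·m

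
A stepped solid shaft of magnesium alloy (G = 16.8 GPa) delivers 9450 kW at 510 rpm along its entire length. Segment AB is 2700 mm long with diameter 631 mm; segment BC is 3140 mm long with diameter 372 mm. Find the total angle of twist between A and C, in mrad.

ω = 2π·510/60 = 53.41 rad/s, so T = P/ω = 9450×10³ / 53.41 = 176900 N·m.
J_AB = π(0.631)⁴/32 = 0.0156 m⁴; J_BC = π(0.372)⁴/32 = 1.88×10^-3 m⁴.
θ = (T/G)·Σ L_i/J_i = (176900/16.8×10⁹)·(2.70/0.0156 + 3.14/1.88×10^-3) = 0.01942 rad.

19.4 mrad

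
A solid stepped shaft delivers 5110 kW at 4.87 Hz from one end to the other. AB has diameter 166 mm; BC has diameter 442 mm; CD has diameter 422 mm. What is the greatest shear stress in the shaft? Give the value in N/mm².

186 N/mm²

ω = 2π·4.87 = 30.60 rad/s, so T = P/ω = 5110×10³ / 30.60 = 167000 N·m.
Under the same torque, τ_max = 16T/(πd³) is largest where d is smallest — segment AB (d = 166 mm).
τ_max = 16·167000/(π·(0.166)³) = 1.859×10^8 Pa.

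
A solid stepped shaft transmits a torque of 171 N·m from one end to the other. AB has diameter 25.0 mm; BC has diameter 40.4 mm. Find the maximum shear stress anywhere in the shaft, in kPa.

Under the same torque, τ_max = 16T/(πd³) is largest where d is smallest — segment AB (d = 25.0 mm).
τ_max = 16·171.0/(π·(0.0250)³) = 5.574×10^7 Pa.

55700 kPa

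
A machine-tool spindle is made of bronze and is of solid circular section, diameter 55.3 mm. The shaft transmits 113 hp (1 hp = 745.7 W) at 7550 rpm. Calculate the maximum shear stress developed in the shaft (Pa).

3.21e6 Pa

ω = 2π·7550/60 = 790.6 rad/s, so T = P/ω = 113×745.7 / 790.6 = 106.6 N·m.
J = πd⁴/32 = π(0.0553)⁴/32 = 9.181×10^-7 m⁴.
τ_max = T·r/J = 106.6 × 0.0276 / 9.181×10^-7 = 3.210×10^6 Pa.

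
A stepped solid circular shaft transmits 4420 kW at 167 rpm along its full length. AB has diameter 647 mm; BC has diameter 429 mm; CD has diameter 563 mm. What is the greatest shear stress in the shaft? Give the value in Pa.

ω = 2π·167/60 = 17.49 rad/s, so T = P/ω = 4420×10³ / 17.49 = 252700 N·m.
Under the same torque, τ_max = 16T/(πd³) is largest where d is smallest — segment BC (d = 429 mm).
τ_max = 16·252700/(π·(0.429)³) = 1.630×10^7 Pa.

1.63e7 Pa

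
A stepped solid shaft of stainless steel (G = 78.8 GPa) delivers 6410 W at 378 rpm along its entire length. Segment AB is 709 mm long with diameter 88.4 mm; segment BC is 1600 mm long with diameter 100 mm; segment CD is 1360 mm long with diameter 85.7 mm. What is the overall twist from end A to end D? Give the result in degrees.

0.0634°

ω = 2π·378/60 = 39.58 rad/s, so T = P/ω = 6410 / 39.58 = 161.9 N·m.
J_AB = π(0.0884)⁴/32 = 6.00×10^-6 m⁴; J_BC = π(0.100)⁴/32 = 9.82×10^-6 m⁴; J_CD = π(0.0857)⁴/32 = 5.30×10^-6 m⁴.
θ = (T/G)·Σ L_i/J_i = (161.9/78.8×10⁹)·(0.709/6.00×10^-6 + 1.60/9.82×10^-6 + 1.36/5.30×10^-6) = 1.106×10^-3 rad.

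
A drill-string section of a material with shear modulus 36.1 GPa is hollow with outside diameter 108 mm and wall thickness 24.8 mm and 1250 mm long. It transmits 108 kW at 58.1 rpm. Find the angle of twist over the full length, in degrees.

2.88°

ω = 2π·58.1/60 = 6.084 rad/s, so T = P/ω = 108×10³ / 6.084 = 17750 N·m.
J = π(d_o⁴ − d_i⁴)/32 = π(0.108⁴ − 0.0584⁴)/32 = 1.221×10^-5 m⁴.
θ = T·L/(G·J) = 17750 × 1.25 / (36.1×10⁹ × 1.221×10^-5) = 0.05032 rad.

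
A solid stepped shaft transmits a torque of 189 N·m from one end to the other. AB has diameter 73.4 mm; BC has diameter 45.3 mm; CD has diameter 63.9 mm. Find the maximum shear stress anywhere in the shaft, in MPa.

Under the same torque, τ_max = 16T/(πd³) is largest where d is smallest — segment BC (d = 45.3 mm).
τ_max = 16·189.0/(π·(0.0453)³) = 1.035×10^7 Pa.

10.4 MPa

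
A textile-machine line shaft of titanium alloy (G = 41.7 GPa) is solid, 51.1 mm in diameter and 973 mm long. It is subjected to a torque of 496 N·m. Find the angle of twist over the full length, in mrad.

17.3 mrad

J = πd⁴/32 = π(0.0511)⁴/32 = 6.694×10^-7 m⁴.
θ = T·L/(G·J) = 496.0 × 0.973 / (41.7×10⁹ × 6.694×10^-7) = 0.01729 rad.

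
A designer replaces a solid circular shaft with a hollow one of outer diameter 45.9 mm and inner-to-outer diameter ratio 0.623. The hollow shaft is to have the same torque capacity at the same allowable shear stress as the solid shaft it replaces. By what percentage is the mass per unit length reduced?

Equal τ_max and T ⇒ the solid shaft needs d_s³ = d_o³(1−k⁴), so d_s = 45.9·(1−0.623⁴)^(1/3) = 43.47 mm.
Area ratio A_h/A_s = d_o²(1−k²)/d_s² = (1−k²)/(1−k⁴)^(2/3) = 0.6822.
Mass saving = 1 − 0.6822 = 31.8 %.

31.8 %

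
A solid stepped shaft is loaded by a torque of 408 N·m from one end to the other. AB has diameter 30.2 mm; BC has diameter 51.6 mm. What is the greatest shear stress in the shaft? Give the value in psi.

10900 psi

Under the same torque, τ_max = 16T/(πd³) is largest where d is smallest — segment AB (d = 30.2 mm).
τ_max = 16·408.0/(π·(0.0302)³) = 7.544×10^7 Pa.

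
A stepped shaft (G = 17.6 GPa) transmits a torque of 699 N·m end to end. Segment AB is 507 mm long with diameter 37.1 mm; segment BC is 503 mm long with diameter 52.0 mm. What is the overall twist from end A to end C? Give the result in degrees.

J_AB = π(0.0371)⁴/32 = 1.86×10^-7 m⁴; J_BC = π(0.0520)⁴/32 = 7.18×10^-7 m⁴.
θ = (T/G)·Σ L_i/J_i = (699.0/17.6×10⁹)·(0.507/1.86×10^-7 + 0.503/7.18×10^-7) = 0.1361 rad.

7.80°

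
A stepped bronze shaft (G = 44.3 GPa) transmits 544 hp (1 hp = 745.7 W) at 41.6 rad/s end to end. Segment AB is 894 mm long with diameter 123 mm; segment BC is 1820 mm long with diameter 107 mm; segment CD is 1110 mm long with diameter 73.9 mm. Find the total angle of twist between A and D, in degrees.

7.07°

ω = 41.6 rad/s, so T = P/ω = 544×745.7 / 41.60 = 9751 N·m.
J_AB = π(0.123)⁴/32 = 2.25×10^-5 m⁴; J_BC = π(0.107)⁴/32 = 1.29×10^-5 m⁴; J_CD = π(0.0739)⁴/32 = 2.93×10^-6 m⁴.
θ = (T/G)·Σ L_i/J_i = (9751/44.3×10⁹)·(0.894/2.25×10^-5 + 1.82/1.29×10^-5 + 1.11/2.93×10^-6) = 0.1233 rad.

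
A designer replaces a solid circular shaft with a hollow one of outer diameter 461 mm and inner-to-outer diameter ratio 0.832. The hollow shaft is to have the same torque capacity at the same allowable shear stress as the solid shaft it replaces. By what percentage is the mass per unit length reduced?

52.5 %

Equal τ_max and T ⇒ the solid shaft needs d_s³ = d_o³(1−k⁴), so d_s = 461·(1−0.832⁴)^(1/3) = 370.9 mm.
Area ratio A_h/A_s = d_o²(1−k²)/d_s² = (1−k²)/(1−k⁴)^(2/3) = 0.4755.
Mass saving = 1 − 0.4755 = 52.5 %.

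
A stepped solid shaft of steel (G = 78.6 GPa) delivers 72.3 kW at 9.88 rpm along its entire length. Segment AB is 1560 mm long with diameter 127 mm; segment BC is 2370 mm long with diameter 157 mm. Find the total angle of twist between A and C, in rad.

ω = 2π·9.88/60 = 1.035 rad/s, so T = P/ω = 72.3×10³ / 1.035 = 69880 N·m.
J_AB = π(0.127)⁴/32 = 2.55×10^-5 m⁴; J_BC = π(0.157)⁴/32 = 5.96×10^-5 m⁴.
θ = (T/G)·Σ L_i/J_i = (69880/78.6×10⁹)·(1.56/2.55×10^-5 + 2.37/5.96×10^-5) = 0.08963 rad.

0.0896 rad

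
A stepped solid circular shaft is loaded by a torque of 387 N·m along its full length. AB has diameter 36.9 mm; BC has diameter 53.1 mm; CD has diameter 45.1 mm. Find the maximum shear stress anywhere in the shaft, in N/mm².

Under the same torque, τ_max = 16T/(πd³) is largest where d is smallest — segment AB (d = 36.9 mm).
τ_max = 16·387.0/(π·(0.0369)³) = 3.923×10^7 Pa.

39.2 N/mm²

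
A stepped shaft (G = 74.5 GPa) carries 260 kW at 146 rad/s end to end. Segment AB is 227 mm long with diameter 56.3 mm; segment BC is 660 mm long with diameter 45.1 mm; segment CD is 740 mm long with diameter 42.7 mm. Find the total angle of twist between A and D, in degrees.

5.65°

ω = 146 rad/s, so T = P/ω = 260×10³ / 146.0 = 1781 N·m.
J_AB = π(0.0563)⁴/32 = 9.86×10^-7 m⁴; J_BC = π(0.0451)⁴/32 = 4.06×10^-7 m⁴; J_CD = π(0.0427)⁴/32 = 3.26×10^-7 m⁴.
θ = (T/G)·Σ L_i/J_i = (1781/74.5×10⁹)·(0.227/9.86×10^-7 + 0.660/4.06×10^-7 + 0.740/3.26×10^-7) = 0.09854 rad.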